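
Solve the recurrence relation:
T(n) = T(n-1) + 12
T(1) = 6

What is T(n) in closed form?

Unrolling: T(n) = T(1) + 12·(n-1) = 6 + 12(n-1) = 12n - 6.

Answer: T(n) = 12n - 6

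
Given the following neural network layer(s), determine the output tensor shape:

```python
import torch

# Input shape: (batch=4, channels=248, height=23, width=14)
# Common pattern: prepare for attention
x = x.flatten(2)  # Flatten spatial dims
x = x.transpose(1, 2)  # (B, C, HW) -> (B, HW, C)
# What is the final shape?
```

Input: (4, 248, 23, 14) -> after flatten(2): (4, 248, 322) -> Output: (4, 322, 248)

Answer: (4, 322, 248)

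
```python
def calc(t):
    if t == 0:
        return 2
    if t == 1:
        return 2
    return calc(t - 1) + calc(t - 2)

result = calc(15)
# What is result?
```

Build up from base cases: calc(0)=2, calc(1)=2, calc(2)=4, calc(3)=6, calc(4)=10, calc(5)=16, calc(6)=26, ..., calc(15)=1974

Answer: 1974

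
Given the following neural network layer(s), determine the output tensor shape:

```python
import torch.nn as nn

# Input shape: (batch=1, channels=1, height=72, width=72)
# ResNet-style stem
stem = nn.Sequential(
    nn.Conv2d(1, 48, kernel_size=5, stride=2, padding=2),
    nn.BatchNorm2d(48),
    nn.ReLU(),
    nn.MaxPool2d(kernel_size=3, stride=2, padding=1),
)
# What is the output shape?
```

Input: (1, 1, 72, 72) -> after Conv2d 5x5 stride=2: (1, 48, 36, 36) -> Output: (1, 48, 18, 18)

Answer: (1, 48, 18, 18)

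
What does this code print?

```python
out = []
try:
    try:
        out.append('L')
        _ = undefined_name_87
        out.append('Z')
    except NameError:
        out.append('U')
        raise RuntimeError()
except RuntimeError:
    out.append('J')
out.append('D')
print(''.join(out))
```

Execution trace: 'L' (inner try body) → 'U' (inner except NameError) → 'J' (outer except RuntimeError) → 'D' (after the try/except). Output: LUJD

Answer: LUJD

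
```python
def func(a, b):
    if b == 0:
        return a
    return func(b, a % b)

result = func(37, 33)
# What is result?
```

func(37, 33) -> func(33, 4) -> func(4, 1) -> func(1, 0) -> 1

Answer: 1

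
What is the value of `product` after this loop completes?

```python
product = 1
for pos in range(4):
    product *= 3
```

3^4 = 81
`product` takes the values: 1 → 3 → 9 → 27 → 81

Answer: 81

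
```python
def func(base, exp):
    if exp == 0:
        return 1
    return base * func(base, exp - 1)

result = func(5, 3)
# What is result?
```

func(5, 3) = 5 * 5 * 5 = 125

Answer: 125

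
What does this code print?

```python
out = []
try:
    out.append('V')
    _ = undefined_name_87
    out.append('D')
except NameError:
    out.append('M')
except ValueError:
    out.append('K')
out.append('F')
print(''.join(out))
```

Execution trace: 'V' (try body) → 'M' (except NameError) → 'F' (after the try/except). Output: VMF

Answer: VMF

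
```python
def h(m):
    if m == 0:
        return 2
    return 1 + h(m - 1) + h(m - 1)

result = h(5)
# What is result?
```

h(m) = 1 + 2·h(m-1), h(0)=2. Closed form: (2+1)·2^5 - 1 = 95.

Answer: 95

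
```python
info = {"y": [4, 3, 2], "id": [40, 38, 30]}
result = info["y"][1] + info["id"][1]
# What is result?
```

Trace:
`info = {"y": [4, 3, 2], "id": [40, 38, 30]}` → info = {'y': [4, 3, 2], 'id': [40, 38, 30]}
`result = info["y"][1] + info["id"][1]` → result = 41
So result = 41

Answer: 41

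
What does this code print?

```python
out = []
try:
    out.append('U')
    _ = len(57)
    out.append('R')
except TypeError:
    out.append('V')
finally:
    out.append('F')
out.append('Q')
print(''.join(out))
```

Execution trace: 'U' (try body) → 'V' (except TypeError) → 'F' (finally) → 'Q' (after the try/except). Output: UVFQ

Answer: UVFQ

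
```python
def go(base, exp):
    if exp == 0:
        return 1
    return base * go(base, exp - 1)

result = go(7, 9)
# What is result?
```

go(7, 9) = 7 * 7 * 7 * 7 * 7 * 7 * 7 * 7 * 7 = 40353607

Answer: 40353607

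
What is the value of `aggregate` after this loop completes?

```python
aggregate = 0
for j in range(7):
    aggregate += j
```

Sum of 0 to 6 = 21
`aggregate` takes the values: 0 → 1 → 3 → 6 → 10 → 15 → 21

Answer: 21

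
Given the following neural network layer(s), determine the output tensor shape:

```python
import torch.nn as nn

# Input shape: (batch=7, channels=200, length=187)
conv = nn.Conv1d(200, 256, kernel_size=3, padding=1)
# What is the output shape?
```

Input: (7, 200, 187) -> Output: (7, 256, 187)

Answer: (7, 256, 187)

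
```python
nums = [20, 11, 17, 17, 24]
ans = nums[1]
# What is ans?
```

Trace:
`nums = [20, 11, 17, 17, 24]` → nums = [20, 11, 17, 17, 24]
`ans = nums[1]` → ans = 11
So ans = 11

Answer: 11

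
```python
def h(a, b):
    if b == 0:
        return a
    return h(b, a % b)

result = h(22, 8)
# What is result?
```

h(22, 8) -> h(8, 6) -> h(6, 2) -> h(2, 0) -> 2

Answer: 2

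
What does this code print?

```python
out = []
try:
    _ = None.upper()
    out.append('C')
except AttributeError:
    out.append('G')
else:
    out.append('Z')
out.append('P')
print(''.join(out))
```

Execution trace: 'G' (except AttributeError) → 'P' (after the try/except). Output: GP

Answer: GP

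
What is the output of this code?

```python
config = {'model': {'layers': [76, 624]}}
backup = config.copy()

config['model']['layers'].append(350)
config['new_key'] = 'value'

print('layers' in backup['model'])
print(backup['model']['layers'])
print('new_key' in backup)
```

Key concept: shallow copy gotcha with nested dict.
Step by step:
`config = {'model': {'layers': [76, 624]}}` → config = {'model': {'layers': [76, 624]}}
`backup = config.copy()` → backup = {'model': {'layers': [76, 624]}}
`config['model']['layers'].append(350)` → config = {'model': {'layers': [76, 624, 350]}}; backup = {'model': {'layers': [76, 624, 350]}}
`config['new_key'] = 'value'` → config = {'model': {'layers': [76, 624, 350]}, 'new_key': 'value'}
`print('layers' in backup['model'])` → prints True
`print(backup['model']['layers'])` → prints [76, 624, 350]
`print('new_key' in backup)` → prints False

Answer:
True
[76, 624, 350]
False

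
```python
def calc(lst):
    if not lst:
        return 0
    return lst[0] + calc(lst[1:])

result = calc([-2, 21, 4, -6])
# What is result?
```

(-2) + 21 + 4 + (-6) + 0 = 17

Answer: 17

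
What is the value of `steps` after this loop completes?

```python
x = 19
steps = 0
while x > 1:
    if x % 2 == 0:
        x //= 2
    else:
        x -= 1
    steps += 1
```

Steps to reduce 19 to 1
`steps` takes the values: 0 → 1 → 2 → 3 → 4 → 5 → 6

Answer: 6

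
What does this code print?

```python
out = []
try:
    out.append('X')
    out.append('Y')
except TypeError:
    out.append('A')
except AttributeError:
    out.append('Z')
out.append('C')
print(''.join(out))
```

Execution trace: 'X' (try body) → 'Y' (try body, no exception) → 'C' (after the try/except). Output: XYC

Answer: XYC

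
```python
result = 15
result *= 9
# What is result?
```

Trace:
`result = 15` → result = 15
`result *= 9` → result = 135
So result = 135

Answer: 135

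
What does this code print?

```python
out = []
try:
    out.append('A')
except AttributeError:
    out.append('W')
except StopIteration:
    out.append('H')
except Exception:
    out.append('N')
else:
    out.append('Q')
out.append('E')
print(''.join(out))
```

Execution trace: 'A' (try body, no exception) → 'Q' (else) → 'E' (after the try/except). Output: AQE

Answer: AQE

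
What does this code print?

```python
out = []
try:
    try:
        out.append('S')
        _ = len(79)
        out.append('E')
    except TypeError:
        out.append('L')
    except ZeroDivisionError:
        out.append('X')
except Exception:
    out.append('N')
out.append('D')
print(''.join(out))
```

Execution trace: 'S' (inner try body) → 'L' (inner except TypeError) → 'D' (after the try/except). Output: SLD

Answer: SLD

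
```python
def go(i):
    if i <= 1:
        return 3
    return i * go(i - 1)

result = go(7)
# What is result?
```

go(7) = 7 * 6 * 5 * 4 * 3 * 2 * 3 = 15120

Answer: 15120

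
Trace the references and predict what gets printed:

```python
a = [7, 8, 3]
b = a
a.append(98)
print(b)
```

Key concept: basic list aliasing.
Step by step:
`a = [7, 8, 3]` → a = [7, 8, 3]
`b = a` → b = [7, 8, 3] (same object as a)
`a.append(98)` → a = [7, 8, 3, 98] (same object as b); b = [7, 8, 3, 98] (same object as a)
`print(b)` → prints [7, 8, 3, 98]

Answer: [7, 8, 3, 98]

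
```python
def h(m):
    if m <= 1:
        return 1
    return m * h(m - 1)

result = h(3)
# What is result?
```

h(3) = 3 * 2 * 1 = 6

Answer: 6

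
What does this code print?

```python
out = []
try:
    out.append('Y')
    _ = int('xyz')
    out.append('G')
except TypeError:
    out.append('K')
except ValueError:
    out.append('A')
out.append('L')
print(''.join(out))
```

Execution trace: 'Y' (try body) → 'A' (except ValueError) → 'L' (after the try/except). Output: YAL

Answer: YAL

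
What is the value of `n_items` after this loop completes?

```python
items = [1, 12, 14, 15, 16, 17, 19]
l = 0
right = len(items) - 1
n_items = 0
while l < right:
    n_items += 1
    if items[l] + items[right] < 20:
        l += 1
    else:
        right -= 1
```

Steps to find pair summing to 20
`n_items` takes the values: 0 → 1 → 2 → 3 → 4 → 5 → 6

Answer: 6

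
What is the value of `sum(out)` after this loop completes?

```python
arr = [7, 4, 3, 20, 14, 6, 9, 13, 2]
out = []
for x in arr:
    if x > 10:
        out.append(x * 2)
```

Sum of doubled values > 10
`out` takes the values: [] → [40] → [40, 28] → [40, 28, 26]
So `sum(out)` = 94

Answer: 94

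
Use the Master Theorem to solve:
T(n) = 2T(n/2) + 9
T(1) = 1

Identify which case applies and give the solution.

a=2, b=2, f(n)=9. log_2(2) = 1. Since c=0 < 1, Case 1 applies: T(n) = Θ(n^log_b(a)) = O(n).

Answer: O(n) - Case 1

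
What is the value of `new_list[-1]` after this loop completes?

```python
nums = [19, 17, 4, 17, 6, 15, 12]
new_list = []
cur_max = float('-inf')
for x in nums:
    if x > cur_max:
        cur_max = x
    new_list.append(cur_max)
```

Running max ends at 19
`new_list` takes the values: [] → [19] → [19, 19] → [19, 19, 19] → [19, 19, 19, 19] → [19, 19, 19, 19, 19] → [19, 19, 19, 19, 19, 19] → [19, 19, 19, 19, 19, 19, 19]
So `new_list[-1]` = 19

Answer: 19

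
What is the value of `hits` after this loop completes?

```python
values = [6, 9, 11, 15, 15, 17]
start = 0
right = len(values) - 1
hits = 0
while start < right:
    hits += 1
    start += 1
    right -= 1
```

Iterations until pointers meet (list length 6)
`hits` takes the values: 0 → 1 → 2 → 3

Answer: 3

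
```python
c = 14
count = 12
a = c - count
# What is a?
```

Trace:
`c = 14` → c = 14
`count = 12` → count = 12
`a = c - count` → a = 2
So a = 2

Answer: 2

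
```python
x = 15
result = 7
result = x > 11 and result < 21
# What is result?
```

Trace:
`x = 15` → x = 15
`result = 7` → result = 7
`result = x > 11 and result < 21` → result = True
So result = True

Answer: True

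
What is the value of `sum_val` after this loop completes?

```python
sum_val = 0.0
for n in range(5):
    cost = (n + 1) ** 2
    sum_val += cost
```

Sum of squared losses 1² + 2² + ... + 5²
`sum_val` takes the values: 0.0 → 1.0 → 5.0 → 14.0 → 30.0 → 55.0

Answer: 55.0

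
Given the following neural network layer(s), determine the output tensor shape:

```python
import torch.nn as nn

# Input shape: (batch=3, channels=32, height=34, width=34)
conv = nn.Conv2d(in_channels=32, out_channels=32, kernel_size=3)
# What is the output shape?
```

Input: (3, 32, 34, 34) -> Output: (3, 32, 32, 32)

Answer: (3, 32, 32, 32)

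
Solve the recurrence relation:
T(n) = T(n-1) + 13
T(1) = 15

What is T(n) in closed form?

Unrolling: T(n) = T(1) + 13·(n-1) = 15 + 13(n-1) = 13n + 2.

Answer: T(n) = 13n + 2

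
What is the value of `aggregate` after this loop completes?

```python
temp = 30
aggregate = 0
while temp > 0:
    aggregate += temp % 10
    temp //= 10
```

Sum digits of 30
`aggregate` takes the values: 0 → 3

Answer: 3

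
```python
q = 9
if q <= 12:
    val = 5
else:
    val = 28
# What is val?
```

Trace:
`q = 9` → q = 9
`if q <= 12: ...` → q <= 12 is True → val = 5
So val = 5

Answer: 5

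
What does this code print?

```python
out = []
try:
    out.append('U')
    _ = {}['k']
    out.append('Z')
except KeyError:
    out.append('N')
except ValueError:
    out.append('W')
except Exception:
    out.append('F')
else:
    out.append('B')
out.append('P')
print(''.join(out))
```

Execution trace: 'U' (try body) → 'N' (except KeyError) → 'P' (after the try/except). Output: UNP

Answer: UNP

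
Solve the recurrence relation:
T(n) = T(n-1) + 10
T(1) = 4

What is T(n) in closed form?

Unrolling: T(n) = T(1) + 10·(n-1) = 4 + 10(n-1) = 10n - 6.

Answer: T(n) = 10n - 6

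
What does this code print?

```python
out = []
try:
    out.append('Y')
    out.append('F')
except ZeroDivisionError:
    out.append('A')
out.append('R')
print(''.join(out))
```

Execution trace: 'Y' (try body) → 'F' (try body, no exception) → 'R' (after the try/except). Output: YFR

Answer: YFR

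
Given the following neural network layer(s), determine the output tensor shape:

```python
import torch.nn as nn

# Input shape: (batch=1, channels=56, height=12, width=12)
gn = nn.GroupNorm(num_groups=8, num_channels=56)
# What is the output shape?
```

Input: (1, 56, 12, 12) -> Output: (1, 56, 12, 12)

Answer: (1, 56, 12, 12)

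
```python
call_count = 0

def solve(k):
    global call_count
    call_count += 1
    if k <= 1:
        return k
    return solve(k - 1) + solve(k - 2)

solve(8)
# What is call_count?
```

Calls(k) = 1 + Calls(k-1) + Calls(k-2); Calls(0)=Calls(1)=1. For k=8 this gives 67.

Answer: 67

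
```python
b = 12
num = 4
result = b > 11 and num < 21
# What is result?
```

Trace:
`b = 12` → b = 12
`num = 4` → num = 4
`result = b > 11 and num < 21` → result = True
So result = True

Answer: True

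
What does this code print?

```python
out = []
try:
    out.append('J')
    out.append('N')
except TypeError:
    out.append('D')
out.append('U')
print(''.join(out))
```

Execution trace: 'J' (try body) → 'N' (try body, no exception) → 'U' (after the try/except). Output: JNU

Answer: JNU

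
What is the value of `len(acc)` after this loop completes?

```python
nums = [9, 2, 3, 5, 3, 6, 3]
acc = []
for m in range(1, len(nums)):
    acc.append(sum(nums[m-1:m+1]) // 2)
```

Number of 2-element averages
`acc` takes the values: [] → [5] → [5, 2] → [5, 2, 4] → [5, 2, 4, 4] → [5, 2, 4, 4, 4] → [5, 2, 4, 4, 4, 4]
So `len(acc)` = 6

Answer: 6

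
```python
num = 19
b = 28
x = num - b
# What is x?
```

Trace:
`num = 19` → num = 19
`b = 28` → b = 28
`x = num - b` → x = -9
So x = -9

Answer: -9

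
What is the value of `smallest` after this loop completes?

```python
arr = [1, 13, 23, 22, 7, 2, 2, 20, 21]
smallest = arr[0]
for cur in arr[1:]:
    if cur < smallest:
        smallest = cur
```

Minimum of [1, 13, 23, 22, 7, 2, 2, 20, 21]
`smallest` takes the values: 1

Answer: 1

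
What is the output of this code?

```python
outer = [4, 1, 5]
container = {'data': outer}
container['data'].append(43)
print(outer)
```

Key concept: dict holds reference to list.
Step by step:
`outer = [4, 1, 5]` → outer = [4, 1, 5]
`container = {'data': outer}` → container = {'data': [4, 1, 5]}
`container['data'].append(43)` → outer = [4, 1, 5, 43]; container = {'data': [4, 1, 5, 43]}
`print(outer)` → prints [4, 1, 5, 43]

Answer: [4, 1, 5, 43]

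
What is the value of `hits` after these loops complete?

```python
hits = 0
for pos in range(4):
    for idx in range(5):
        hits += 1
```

4 * 5 = 20
`hits` takes the values: 0 → 1 → 2 → 3 → 4 → 5 → 6 → 7 → 8 → 9 → 10 → 11 → 12 → 13 → 14 → 15 → 16 → 17 → 18 → 19 → 20

Answer: 20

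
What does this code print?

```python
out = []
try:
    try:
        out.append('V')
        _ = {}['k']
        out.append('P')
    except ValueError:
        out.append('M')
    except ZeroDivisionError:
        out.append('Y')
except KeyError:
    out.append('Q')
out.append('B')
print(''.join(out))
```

Execution trace: 'V' (try body) → 'Q' (outer except KeyError) → 'B' (after the try/except). Output: VQB

Answer: VQB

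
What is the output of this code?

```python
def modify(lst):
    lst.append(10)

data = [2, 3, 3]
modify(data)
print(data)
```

Key concept: function modifies passed list.
Step by step:
`data = [2, 3, 3]` → data = [2, 3, 3]
`modify(data)` → data = [2, 3, 3, 10]
`print(data)` → prints [2, 3, 3, 10]

Answer: [2, 3, 3, 10]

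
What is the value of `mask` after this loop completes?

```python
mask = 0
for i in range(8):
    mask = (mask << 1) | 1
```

Build 8 consecutive 1-bits: 0b11111111
`mask` takes the values: 0 → 1 → 3 → 7 → 15 → 31 → 63 → 127 → 255

Answer: 255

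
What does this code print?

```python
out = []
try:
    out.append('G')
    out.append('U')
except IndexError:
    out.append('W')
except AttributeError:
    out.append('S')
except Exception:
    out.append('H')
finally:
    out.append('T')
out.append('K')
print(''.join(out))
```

Execution trace: 'G' (try body) → 'U' (try body, no exception) → 'T' (finally) → 'K' (after the try/except). Output: GUTK

Answer: GUTK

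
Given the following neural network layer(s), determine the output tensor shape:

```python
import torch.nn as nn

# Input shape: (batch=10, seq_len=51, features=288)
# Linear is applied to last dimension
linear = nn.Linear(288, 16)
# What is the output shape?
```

Input: (10, 51, 288) -> Output: (10, 51, 16)

Answer: (10, 51, 16)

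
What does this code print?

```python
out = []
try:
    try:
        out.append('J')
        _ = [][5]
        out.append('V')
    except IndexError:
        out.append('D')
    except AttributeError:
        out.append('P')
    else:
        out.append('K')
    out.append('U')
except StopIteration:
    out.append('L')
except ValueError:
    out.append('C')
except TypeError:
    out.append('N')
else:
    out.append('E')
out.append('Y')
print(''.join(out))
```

Execution trace: 'J' (inner try body) → 'D' (inner except IndexError) → 'U' (try body, no exception) → 'E' (else) → 'Y' (after the try/except). Output: JDUEY

Answer: JDUEY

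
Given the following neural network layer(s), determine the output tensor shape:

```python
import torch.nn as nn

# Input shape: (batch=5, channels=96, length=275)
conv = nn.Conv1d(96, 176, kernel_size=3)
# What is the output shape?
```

Input: (5, 96, 275) -> Output: (5, 176, 273)

Answer: (5, 176, 273)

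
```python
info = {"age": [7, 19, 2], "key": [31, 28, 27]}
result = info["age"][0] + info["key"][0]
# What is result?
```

Trace:
`info = {"age": [7, 19, 2], "key": [31, 28, 27]}` → info = {'age': [7, 19, 2], 'key': [31, 28, 27]}
`result = info["age"][0] + info["key"][0]` → result = 38
So result = 38

Answer: 38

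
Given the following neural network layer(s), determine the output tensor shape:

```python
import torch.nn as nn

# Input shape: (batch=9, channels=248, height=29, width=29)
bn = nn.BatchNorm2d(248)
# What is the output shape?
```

Input: (9, 248, 29, 29) -> Output: (9, 248, 29, 29)

Answer: (9, 248, 29, 29)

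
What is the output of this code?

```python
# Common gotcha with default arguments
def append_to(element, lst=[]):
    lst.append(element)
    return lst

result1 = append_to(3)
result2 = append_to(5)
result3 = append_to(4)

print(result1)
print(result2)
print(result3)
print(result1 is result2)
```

Key concept: mutable default argument gotcha.
Step by step:
`result1 = append_to(3)` → result1 = [3]
`result2 = append_to(5)` → result1 = [3, 5] (same object as result2); result2 = [3, 5] (same object as result1)
`result3 = append_to(4)` → result1 = [3, 5, 4] (same object as result2, result3); result2 = [3, 5, 4] (same object as result1, result3); result3 = [3, 5, 4] (same object as result1, result2)
`print(result1)` → prints [3, 5, 4]
`print(result2)` → prints [3, 5, 4]
`print(result3)` → prints [3, 5, 4]
`print(result1 is result2)` → prints True

Answer:
[3, 5, 4]
[3, 5, 4]
[3, 5, 4]
True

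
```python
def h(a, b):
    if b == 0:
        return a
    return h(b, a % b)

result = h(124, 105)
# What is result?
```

h(124, 105) -> h(105, 19) -> h(19, 10) -> h(10, 9) -> h(9, 1) -> h(1, 0) -> 1

Answer: 1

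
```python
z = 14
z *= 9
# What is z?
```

Trace:
`z = 14` → z = 14
`z *= 9` → z = 126
So z = 126

Answer: 126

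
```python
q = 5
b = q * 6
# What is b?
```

Trace:
`q = 5` → q = 5
`b = q * 6` → b = 30
So b = 30

Answer: 30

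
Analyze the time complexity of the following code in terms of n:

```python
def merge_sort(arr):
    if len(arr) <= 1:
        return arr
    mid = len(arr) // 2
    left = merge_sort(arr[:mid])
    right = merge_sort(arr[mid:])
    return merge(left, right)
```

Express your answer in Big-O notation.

This is Merge sort. Time complexity: O(n log n).

Answer: O(n log n)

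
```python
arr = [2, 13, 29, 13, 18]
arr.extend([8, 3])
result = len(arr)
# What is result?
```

Trace:
`arr = [2, 13, 29, 13, 18]` → arr = [2, 13, 29, 13, 18]
`arr.extend([8, 3])` → arr = [2, 13, 29, 13, 18, 8, 3]
`result = len(arr)` → result = 7
So result = 7

Answer: 7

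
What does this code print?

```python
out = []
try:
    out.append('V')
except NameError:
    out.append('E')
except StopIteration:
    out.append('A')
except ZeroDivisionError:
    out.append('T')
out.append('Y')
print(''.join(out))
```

Execution trace: 'V' (try body, no exception) → 'Y' (after the try/except). Output: VY

Answer: VY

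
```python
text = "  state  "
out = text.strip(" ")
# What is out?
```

Trace:
`text = "  state  "` → text = '  state  '
`out = text.strip(" ")` → out = 'state'
So out = 'state'

Answer: 'state'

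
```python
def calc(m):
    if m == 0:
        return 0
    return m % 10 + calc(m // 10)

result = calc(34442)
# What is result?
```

Sum of digits of 34442: 2 + 4 + 4 + 4 + 3 = 17

Answer: 17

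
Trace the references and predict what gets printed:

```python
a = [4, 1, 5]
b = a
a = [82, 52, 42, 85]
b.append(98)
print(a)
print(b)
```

Key concept: rebinding vs mutation: a is rebound to a new list, b still points at the original.
Step by step:
`a = [4, 1, 5]` → a = [4, 1, 5]
`b = a` → b = [4, 1, 5] (same object as a)
`a = [82, 52, 42, 85]` → a = [82, 52, 42, 85]
`b.append(98)` → b = [4, 1, 5, 98]
`print(a)` → prints [82, 52, 42, 85]
`print(b)` → prints [4, 1, 5, 98]

Answer:
[82, 52, 42, 85]
[4, 1, 5, 98]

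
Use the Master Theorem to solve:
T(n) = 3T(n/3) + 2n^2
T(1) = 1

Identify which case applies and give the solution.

a=3, b=3, f(n)=2n^2. log_3(3) = 1. Since c=2 > 1 and the regularity condition holds (3(n/3)^2 = (3/3^2)n^2 with 3/3^2 < 1), Case 3 applies: T(n) = Θ(f(n)) = O(n^2).

Answer: O(n^2) - Case 3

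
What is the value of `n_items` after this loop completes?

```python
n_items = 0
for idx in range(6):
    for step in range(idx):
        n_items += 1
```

Triangle number: 0+1+2+...+5
`n_items` takes the values: 0 → 1 → 2 → 3 → 4 → 5 → 6 → 7 → 8 → 9 → 10 → 11 → 12 → 13 → 14 → 15

Answer: 15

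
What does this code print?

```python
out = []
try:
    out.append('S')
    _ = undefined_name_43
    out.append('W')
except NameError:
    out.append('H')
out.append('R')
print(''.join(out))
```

Execution trace: 'S' (try body) → 'H' (except NameError) → 'R' (after the try/except). Output: SHR

Answer: SHR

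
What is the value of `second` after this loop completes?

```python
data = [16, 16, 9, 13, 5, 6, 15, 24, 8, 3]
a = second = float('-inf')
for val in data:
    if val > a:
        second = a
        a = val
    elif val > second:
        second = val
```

Second largest (with repeats) in [16, 16, 9, 13, 5, 6, 15, 24, 8, 3]
`second` takes the values: -inf → 16

Answer: 16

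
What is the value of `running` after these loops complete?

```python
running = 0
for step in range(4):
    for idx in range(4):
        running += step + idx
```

Sum of all step+idx for step,idx in 4x4
`running` takes the values: 0 → 1 → 3 → 6 → 7 → 9 → 12 → 16 → 18 → 21 → 25 → 30 → 33 → 37 → 42 → 48

Answer: 48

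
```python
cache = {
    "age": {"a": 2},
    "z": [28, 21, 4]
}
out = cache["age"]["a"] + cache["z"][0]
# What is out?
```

Trace:
`cache = { ...` → cache = {'age': {'a': 2}, 'z': [28, 21, 4]}
`out = cache["age"]["a"] + cache["z"][0]` → out = 30
So out = 30

Answer: 30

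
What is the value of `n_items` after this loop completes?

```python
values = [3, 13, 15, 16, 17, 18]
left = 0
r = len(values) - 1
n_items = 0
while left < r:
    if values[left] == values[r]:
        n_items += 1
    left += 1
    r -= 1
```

Count matching pairs from ends
`n_items` takes the values: 0

Answer: 0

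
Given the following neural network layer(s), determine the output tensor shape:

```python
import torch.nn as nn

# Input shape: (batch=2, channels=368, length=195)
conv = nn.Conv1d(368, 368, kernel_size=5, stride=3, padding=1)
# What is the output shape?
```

Input: (2, 368, 195) -> Output: (2, 368, 65)

Answer: (2, 368, 65)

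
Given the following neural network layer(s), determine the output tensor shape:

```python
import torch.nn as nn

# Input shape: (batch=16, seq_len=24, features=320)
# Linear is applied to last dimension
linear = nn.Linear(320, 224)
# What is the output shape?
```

Input: (16, 24, 320) -> Output: (16, 24, 224)

Answer: (16, 24, 224)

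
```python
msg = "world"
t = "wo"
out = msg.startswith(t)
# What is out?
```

Trace:
`msg = "world"` → msg = 'world'
`t = "wo"` → t = 'wo'
`out = msg.startswith(t)` → out = True
So out = True

Answer: True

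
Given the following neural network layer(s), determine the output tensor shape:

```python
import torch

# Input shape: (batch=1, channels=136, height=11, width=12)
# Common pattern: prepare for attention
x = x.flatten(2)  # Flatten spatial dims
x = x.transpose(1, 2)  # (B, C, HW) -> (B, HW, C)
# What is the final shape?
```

Input: (1, 136, 11, 12) -> after flatten(2): (1, 136, 132) -> Output: (1, 132, 136)

Answer: (1, 132, 136)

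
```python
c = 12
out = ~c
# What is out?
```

Trace:
`c = 12` → c = 12
`out = ~c` → out = -13
So out = -13

Answer: -13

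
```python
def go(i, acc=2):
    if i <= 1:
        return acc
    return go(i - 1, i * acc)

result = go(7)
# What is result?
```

Accumulator trace (n, acc): (7, 2) -> (6, 14) -> (5, 84) -> (4, 420) -> (3, 1680) -> (2, 5040) -> (1, 10080) -> return 10080

Answer: 10080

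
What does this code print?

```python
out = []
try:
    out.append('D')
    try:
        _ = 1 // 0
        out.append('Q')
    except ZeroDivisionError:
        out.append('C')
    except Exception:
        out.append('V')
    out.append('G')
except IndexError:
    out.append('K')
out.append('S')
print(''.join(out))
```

Execution trace: 'D' (try body) → 'C' (inner except ZeroDivisionError) → 'G' (try body, no exception) → 'S' (after the try/except). Output: DCGS

Answer: DCGS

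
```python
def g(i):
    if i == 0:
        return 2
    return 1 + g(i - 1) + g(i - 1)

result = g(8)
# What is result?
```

g(i) = 1 + 2·g(i-1), g(0)=2. Closed form: (2+1)·2^8 - 1 = 767.

Answer: 767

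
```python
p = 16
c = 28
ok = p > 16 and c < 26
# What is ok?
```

Trace:
`p = 16` → p = 16
`c = 28` → c = 28
`ok = p > 16 and c < 26` → ok = False
So ok = False

Answer: False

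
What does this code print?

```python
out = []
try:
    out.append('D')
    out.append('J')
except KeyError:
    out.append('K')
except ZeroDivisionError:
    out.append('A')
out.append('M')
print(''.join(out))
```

Execution trace: 'D' (try body) → 'J' (try body, no exception) → 'M' (after the try/except). Output: DJM

Answer: DJM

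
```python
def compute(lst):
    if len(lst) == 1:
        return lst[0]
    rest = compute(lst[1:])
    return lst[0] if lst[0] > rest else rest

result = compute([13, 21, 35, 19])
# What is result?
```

Recursive max over [13, 21, 35, 19] = 35

Answer: 35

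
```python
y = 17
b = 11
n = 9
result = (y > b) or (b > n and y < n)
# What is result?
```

Trace:
`y = 17` → y = 17
`b = 11` → b = 11
`n = 9` → n = 9
`result = (y > b) or (b > n and y < n)` → result = True
So result = True

Answer: True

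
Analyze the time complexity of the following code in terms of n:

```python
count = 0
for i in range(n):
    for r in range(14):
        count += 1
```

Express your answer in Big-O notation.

Each loop level contributes: n × 1. Multiplying the contributions gives O(n).

Answer: O(n)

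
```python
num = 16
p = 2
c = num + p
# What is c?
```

Trace:
`num = 16` → num = 16
`p = 2` → p = 2
`c = num + p` → c = 18
So c = 18

Answer: 18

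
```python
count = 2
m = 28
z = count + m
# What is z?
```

Trace:
`count = 2` → count = 2
`m = 28` → m = 28
`z = count + m` → z = 30
So z = 30

Answer: 30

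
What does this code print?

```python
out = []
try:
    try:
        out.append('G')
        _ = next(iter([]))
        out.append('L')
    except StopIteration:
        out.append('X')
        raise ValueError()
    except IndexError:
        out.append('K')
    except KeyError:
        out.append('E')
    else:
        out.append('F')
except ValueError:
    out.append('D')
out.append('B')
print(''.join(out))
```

Execution trace: 'G' (inner try body) → 'X' (inner except StopIteration) → 'D' (outer except ValueError) → 'B' (after the try/except). Output: GXDB

Answer: GXDB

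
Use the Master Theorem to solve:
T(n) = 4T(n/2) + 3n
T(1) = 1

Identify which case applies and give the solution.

a=4, b=2, f(n)=3n. log_2(4) = 2. Since c=1 < 2, Case 1 applies: T(n) = Θ(n^log_b(a)) = O(n^2).

Answer: O(n^2) - Case 1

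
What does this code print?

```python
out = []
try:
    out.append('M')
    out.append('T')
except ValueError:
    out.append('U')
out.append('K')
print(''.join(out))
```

Execution trace: 'M' (try body) → 'T' (try body, no exception) → 'K' (after the try/except). Output: MTK

Answer: MTK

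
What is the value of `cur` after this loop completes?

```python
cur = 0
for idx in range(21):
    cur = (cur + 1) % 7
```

Increment mod 7, 21 times = 0
`cur` takes the values: 0 → 1 → 2 → 3 → 4 → 5 → 6 → 0 → 1 → 2 → 3 → 4 → 5 → 6 → 0 → 1 → 2 → 3 → 4 → 5 → 6 → 0

Answer: 0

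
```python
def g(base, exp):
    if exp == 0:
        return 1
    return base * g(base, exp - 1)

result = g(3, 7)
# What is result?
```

g(3, 7) = 3 * 3 * 3 * 3 * 3 * 3 * 3 = 2187

Answer: 2187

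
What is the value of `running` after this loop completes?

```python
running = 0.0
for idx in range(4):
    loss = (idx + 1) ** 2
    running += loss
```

Sum of squared losses 1² + 2² + ... + 4²
`running` takes the values: 0.0 → 1.0 → 5.0 → 14.0 → 30.0

Answer: 30.0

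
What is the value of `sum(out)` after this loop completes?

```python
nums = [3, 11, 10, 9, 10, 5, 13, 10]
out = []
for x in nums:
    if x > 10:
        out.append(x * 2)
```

Sum of doubled values > 10
`out` takes the values: [] → [22] → [22, 26]
So `sum(out)` = 48

Answer: 48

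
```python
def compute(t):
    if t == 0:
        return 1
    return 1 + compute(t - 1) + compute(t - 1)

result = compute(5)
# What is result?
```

compute(t) = 1 + 2·compute(t-1), compute(0)=1. Closed form: (1+1)·2^5 - 1 = 63.

Answer: 63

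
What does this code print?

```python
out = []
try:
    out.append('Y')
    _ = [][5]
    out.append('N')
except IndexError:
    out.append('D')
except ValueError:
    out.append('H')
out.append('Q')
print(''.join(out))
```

Execution trace: 'Y' (try body) → 'D' (except IndexError) → 'Q' (after the try/except). Output: YDQ

Answer: YDQ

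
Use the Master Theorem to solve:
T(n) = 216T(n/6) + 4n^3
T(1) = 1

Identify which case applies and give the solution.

a=216, b=6, f(n)=4n^3. log_6(216) = 3. Since c=3 = 3, Case 2 applies: T(n) = Θ(n^log_b(a) · log n) = O(n^3 log n).

Answer: O(n^3 log n) - Case 2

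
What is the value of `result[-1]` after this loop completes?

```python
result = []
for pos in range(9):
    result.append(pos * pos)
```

Last element of squares 0 to 8
`result` takes the values: [] → [0] → [0, 1] → [0, 1, 4] → [0, 1, 4, 9] → [0, 1, 4, 9, 16] → [0, 1, 4, 9, 16, 25] → [0, 1, 4, 9, 16, 25, 36] → [0, 1, 4, 9, 16, 25, 36, 49] → [0, 1, 4, 9, 16, 25, 36, 49, 64]
So `result[-1]` = 64

Answer: 64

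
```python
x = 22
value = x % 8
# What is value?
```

Trace:
`x = 22` → x = 22
`value = x % 8` → value = 6
So value = 6

Answer: 6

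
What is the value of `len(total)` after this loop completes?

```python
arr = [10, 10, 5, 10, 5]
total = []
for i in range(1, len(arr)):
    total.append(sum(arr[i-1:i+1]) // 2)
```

Number of 2-element averages
`total` takes the values: [] → [10] → [10, 7] → [10, 7, 7] → [10, 7, 7, 7]
So `len(total)` = 4

Answer: 4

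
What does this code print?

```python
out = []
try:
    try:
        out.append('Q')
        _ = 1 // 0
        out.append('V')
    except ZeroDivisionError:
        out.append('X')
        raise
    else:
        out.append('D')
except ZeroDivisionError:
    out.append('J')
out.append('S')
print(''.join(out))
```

Execution trace: 'Q' (try body) → 'X' (except ZeroDivisionError) → 'J' (outer except ZeroDivisionError) → 'S' (after the try/except). Output: QXJS

Answer: QXJS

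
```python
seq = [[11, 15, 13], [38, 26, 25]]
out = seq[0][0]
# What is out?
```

Trace:
`seq = [[11, 15, 13], [38, 26, 25]]` → seq = [[11, 15, 13], [38, 26, 25]]
`out = seq[0][0]` → out = 11
So out = 11

Answer: 11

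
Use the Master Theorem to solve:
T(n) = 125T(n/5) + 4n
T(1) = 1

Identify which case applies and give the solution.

a=125, b=5, f(n)=4n. log_5(125) = 3. Since c=1 < 3, Case 1 applies: T(n) = Θ(n^log_b(a)) = O(n^3).

Answer: O(n^3) - Case 1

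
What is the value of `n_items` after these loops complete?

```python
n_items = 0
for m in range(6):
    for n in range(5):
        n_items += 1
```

6 * 5 = 30
`n_items` takes the values: 0 → 1 → 2 → 3 → 4 → 5 → 6 → 7 → 8 → 9 → 10 → 11 → 12 → 13 → 14 → 15 → 16 → 17 → 18 → 19 → 20 → 21 → 22 → 23 → 24 → 25 → 26 → 27 → 28 → 29 → 30

Answer: 30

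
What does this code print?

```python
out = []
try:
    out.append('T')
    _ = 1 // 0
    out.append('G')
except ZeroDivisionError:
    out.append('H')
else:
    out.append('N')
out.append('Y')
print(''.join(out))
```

Execution trace: 'T' (try body) → 'H' (except ZeroDivisionError) → 'Y' (after the try/except). Output: THY

Answer: THY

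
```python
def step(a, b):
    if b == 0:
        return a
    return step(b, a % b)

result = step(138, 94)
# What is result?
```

step(138, 94) -> step(94, 44) -> step(44, 6) -> step(6, 2) -> step(2, 0) -> 2

Answer: 2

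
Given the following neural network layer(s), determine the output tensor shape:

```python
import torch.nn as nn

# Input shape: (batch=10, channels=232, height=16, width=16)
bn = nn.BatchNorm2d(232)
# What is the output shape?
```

Input: (10, 232, 16, 16) -> Output: (10, 232, 16, 16)

Answer: (10, 232, 16, 16)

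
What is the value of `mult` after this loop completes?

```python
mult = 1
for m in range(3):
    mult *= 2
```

2^3 = 8
`mult` takes the values: 1 → 2 → 4 → 8

Answer: 8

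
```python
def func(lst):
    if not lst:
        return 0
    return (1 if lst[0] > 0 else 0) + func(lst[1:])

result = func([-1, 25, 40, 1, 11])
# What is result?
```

Count of positive elements in [-1, 25, 40, 1, 11] = 4

Answer: 4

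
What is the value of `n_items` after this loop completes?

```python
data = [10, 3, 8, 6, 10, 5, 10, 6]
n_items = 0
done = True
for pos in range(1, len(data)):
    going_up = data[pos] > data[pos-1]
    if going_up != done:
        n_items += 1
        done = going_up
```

Count direction changes in [10, 3, 8, 6, 10, 5, 10, 6]
`n_items` takes the values: 0 → 1 → 2 → 3 → 4 → 5 → 6 → 7

Answer: 7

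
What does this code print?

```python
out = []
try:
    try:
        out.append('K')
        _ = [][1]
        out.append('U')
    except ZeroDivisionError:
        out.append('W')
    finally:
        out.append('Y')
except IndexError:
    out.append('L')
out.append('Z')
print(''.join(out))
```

Execution trace: 'K' (try body) → 'Y' (finally) → 'L' (outer except IndexError) → 'Z' (after the try/except). Output: KYLZ

Answer: KYLZ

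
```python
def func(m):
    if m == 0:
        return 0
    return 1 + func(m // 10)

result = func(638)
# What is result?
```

Count of digits of 638: 3

Answer: 3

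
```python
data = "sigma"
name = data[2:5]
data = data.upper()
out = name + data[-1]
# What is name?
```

Trace:
`data = "sigma"` → data = 'sigma'
`name = data[2:5]` → name = 'gma'
`data = data.upper()` → data = 'SIGMA'
`out = name + data[-1]` → out = 'gmaA'
So name = 'gma'

Answer: 'gma'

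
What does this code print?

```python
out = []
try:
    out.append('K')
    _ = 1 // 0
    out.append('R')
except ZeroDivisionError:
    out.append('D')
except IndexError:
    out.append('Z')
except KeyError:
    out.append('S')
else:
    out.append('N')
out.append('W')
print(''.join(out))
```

Execution trace: 'K' (try body) → 'D' (except ZeroDivisionError) → 'W' (after the try/except). Output: KDW

Answer: KDW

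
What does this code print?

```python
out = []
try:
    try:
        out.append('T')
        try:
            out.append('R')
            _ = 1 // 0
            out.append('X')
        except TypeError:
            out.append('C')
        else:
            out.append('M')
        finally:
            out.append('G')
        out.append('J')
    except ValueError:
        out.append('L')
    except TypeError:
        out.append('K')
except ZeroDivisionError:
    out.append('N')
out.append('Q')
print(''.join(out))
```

Execution trace: 'T' (try body) → 'R' (inner try body) → 'G' (inner finally) → 'N' (outer except ZeroDivisionError) → 'Q' (after the try/except). Output: TRGNQ

Answer: TRGNQ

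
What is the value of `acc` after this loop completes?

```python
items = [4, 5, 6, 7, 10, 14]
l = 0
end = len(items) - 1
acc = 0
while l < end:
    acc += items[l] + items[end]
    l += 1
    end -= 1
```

Sum of pairs from ends
`acc` takes the values: 0 → 18 → 33 → 46

Answer: 46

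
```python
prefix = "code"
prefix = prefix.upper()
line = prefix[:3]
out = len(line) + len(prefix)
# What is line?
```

Trace:
`prefix = "code"` → prefix = 'code'
`prefix = prefix.upper()` → prefix = 'CODE'
`line = prefix[:3]` → line = 'COD'
`out = len(line) + len(prefix)` → out = 7
So line = 'COD'

Answer: 'COD'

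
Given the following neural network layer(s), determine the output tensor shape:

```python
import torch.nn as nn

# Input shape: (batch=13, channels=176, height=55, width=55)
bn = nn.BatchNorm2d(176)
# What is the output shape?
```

Input: (13, 176, 55, 55) -> Output: (13, 176, 55, 55)

Answer: (13, 176, 55, 55)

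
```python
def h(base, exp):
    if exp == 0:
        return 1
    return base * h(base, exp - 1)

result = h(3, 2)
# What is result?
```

h(3, 2) = 3 * 3 = 9

Answer: 9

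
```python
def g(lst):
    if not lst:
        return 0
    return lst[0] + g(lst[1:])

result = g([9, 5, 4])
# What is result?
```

9 + 5 + 4 + 0 = 18

Answer: 18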